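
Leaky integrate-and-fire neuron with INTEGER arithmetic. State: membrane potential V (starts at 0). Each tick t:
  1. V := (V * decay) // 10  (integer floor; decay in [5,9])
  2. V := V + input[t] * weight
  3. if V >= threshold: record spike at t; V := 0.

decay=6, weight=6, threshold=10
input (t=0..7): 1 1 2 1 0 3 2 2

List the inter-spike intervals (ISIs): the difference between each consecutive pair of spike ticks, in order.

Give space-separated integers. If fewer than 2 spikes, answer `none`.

Answer: 3 1 1

Derivation:
t=0: input=1 -> V=6
t=1: input=1 -> V=9
t=2: input=2 -> V=0 FIRE
t=3: input=1 -> V=6
t=4: input=0 -> V=3
t=5: input=3 -> V=0 FIRE
t=6: input=2 -> V=0 FIRE
t=7: input=2 -> V=0 FIRE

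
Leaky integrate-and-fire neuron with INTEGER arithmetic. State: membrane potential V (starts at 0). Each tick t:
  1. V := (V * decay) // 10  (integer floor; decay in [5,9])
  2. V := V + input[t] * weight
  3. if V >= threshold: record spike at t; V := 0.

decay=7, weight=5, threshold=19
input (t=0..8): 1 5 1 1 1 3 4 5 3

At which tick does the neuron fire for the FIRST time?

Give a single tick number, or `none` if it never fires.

Answer: 1

Derivation:
t=0: input=1 -> V=5
t=1: input=5 -> V=0 FIRE
t=2: input=1 -> V=5
t=3: input=1 -> V=8
t=4: input=1 -> V=10
t=5: input=3 -> V=0 FIRE
t=6: input=4 -> V=0 FIRE
t=7: input=5 -> V=0 FIRE
t=8: input=3 -> V=15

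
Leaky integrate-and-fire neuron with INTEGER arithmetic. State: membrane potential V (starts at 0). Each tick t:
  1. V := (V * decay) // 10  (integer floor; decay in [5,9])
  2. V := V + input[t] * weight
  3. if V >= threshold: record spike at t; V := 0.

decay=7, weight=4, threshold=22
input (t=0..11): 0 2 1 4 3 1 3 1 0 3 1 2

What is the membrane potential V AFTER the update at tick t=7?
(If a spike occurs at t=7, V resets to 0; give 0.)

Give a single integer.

Answer: 18

Derivation:
t=0: input=0 -> V=0
t=1: input=2 -> V=8
t=2: input=1 -> V=9
t=3: input=4 -> V=0 FIRE
t=4: input=3 -> V=12
t=5: input=1 -> V=12
t=6: input=3 -> V=20
t=7: input=1 -> V=18
t=8: input=0 -> V=12
t=9: input=3 -> V=20
t=10: input=1 -> V=18
t=11: input=2 -> V=20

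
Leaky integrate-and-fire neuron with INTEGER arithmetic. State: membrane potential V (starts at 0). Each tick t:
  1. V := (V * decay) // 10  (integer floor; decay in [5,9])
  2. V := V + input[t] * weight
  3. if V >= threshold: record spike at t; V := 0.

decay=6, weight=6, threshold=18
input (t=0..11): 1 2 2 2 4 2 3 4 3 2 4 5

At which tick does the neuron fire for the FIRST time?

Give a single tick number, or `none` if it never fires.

t=0: input=1 -> V=6
t=1: input=2 -> V=15
t=2: input=2 -> V=0 FIRE
t=3: input=2 -> V=12
t=4: input=4 -> V=0 FIRE
t=5: input=2 -> V=12
t=6: input=3 -> V=0 FIRE
t=7: input=4 -> V=0 FIRE
t=8: input=3 -> V=0 FIRE
t=9: input=2 -> V=12
t=10: input=4 -> V=0 FIRE
t=11: input=5 -> V=0 FIRE

Answer: 2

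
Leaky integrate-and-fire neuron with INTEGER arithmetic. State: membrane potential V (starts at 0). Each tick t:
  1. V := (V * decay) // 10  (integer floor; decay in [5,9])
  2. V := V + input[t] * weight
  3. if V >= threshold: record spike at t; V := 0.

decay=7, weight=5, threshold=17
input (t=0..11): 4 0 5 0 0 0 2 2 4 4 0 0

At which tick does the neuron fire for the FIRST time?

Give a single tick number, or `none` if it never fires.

Answer: 0

Derivation:
t=0: input=4 -> V=0 FIRE
t=1: input=0 -> V=0
t=2: input=5 -> V=0 FIRE
t=3: input=0 -> V=0
t=4: input=0 -> V=0
t=5: input=0 -> V=0
t=6: input=2 -> V=10
t=7: input=2 -> V=0 FIRE
t=8: input=4 -> V=0 FIRE
t=9: input=4 -> V=0 FIRE
t=10: input=0 -> V=0
t=11: input=0 -> V=0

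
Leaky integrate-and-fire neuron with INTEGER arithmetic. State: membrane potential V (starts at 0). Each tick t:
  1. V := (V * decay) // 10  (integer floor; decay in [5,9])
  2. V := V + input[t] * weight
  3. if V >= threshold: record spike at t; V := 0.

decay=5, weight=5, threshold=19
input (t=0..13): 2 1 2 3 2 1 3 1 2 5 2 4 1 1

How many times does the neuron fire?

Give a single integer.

t=0: input=2 -> V=10
t=1: input=1 -> V=10
t=2: input=2 -> V=15
t=3: input=3 -> V=0 FIRE
t=4: input=2 -> V=10
t=5: input=1 -> V=10
t=6: input=3 -> V=0 FIRE
t=7: input=1 -> V=5
t=8: input=2 -> V=12
t=9: input=5 -> V=0 FIRE
t=10: input=2 -> V=10
t=11: input=4 -> V=0 FIRE
t=12: input=1 -> V=5
t=13: input=1 -> V=7

Answer: 4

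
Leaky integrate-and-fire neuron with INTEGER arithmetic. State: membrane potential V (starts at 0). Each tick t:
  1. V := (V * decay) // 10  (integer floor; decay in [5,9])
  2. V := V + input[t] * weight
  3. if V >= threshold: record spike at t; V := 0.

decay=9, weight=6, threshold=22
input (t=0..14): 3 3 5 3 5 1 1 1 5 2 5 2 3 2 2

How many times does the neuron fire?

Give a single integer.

t=0: input=3 -> V=18
t=1: input=3 -> V=0 FIRE
t=2: input=5 -> V=0 FIRE
t=3: input=3 -> V=18
t=4: input=5 -> V=0 FIRE
t=5: input=1 -> V=6
t=6: input=1 -> V=11
t=7: input=1 -> V=15
t=8: input=5 -> V=0 FIRE
t=9: input=2 -> V=12
t=10: input=5 -> V=0 FIRE
t=11: input=2 -> V=12
t=12: input=3 -> V=0 FIRE
t=13: input=2 -> V=12
t=14: input=2 -> V=0 FIRE

Answer: 7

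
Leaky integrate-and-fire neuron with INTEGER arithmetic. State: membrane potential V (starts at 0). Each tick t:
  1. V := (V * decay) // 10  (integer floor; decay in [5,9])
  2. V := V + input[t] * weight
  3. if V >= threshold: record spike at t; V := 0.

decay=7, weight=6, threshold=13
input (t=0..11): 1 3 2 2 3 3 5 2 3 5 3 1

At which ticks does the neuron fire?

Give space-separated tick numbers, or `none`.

t=0: input=1 -> V=6
t=1: input=3 -> V=0 FIRE
t=2: input=2 -> V=12
t=3: input=2 -> V=0 FIRE
t=4: input=3 -> V=0 FIRE
t=5: input=3 -> V=0 FIRE
t=6: input=5 -> V=0 FIRE
t=7: input=2 -> V=12
t=8: input=3 -> V=0 FIRE
t=9: input=5 -> V=0 FIRE
t=10: input=3 -> V=0 FIRE
t=11: input=1 -> V=6

Answer: 1 3 4 5 6 8 9 10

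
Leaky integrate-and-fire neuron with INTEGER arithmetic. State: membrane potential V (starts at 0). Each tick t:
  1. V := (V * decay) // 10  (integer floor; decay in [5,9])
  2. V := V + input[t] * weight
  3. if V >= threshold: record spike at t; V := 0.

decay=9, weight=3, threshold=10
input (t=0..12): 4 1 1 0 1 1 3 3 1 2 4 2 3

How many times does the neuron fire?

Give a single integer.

Answer: 5

Derivation:
t=0: input=4 -> V=0 FIRE
t=1: input=1 -> V=3
t=2: input=1 -> V=5
t=3: input=0 -> V=4
t=4: input=1 -> V=6
t=5: input=1 -> V=8
t=6: input=3 -> V=0 FIRE
t=7: input=3 -> V=9
t=8: input=1 -> V=0 FIRE
t=9: input=2 -> V=6
t=10: input=4 -> V=0 FIRE
t=11: input=2 -> V=6
t=12: input=3 -> V=0 FIRE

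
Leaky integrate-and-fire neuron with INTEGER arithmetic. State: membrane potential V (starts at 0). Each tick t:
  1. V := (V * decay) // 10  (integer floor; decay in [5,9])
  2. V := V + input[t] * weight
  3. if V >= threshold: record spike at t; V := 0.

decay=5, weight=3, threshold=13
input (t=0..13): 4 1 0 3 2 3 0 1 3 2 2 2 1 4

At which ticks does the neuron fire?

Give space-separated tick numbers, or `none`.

Answer: 5 13

Derivation:
t=0: input=4 -> V=12
t=1: input=1 -> V=9
t=2: input=0 -> V=4
t=3: input=3 -> V=11
t=4: input=2 -> V=11
t=5: input=3 -> V=0 FIRE
t=6: input=0 -> V=0
t=7: input=1 -> V=3
t=8: input=3 -> V=10
t=9: input=2 -> V=11
t=10: input=2 -> V=11
t=11: input=2 -> V=11
t=12: input=1 -> V=8
t=13: input=4 -> V=0 FIRE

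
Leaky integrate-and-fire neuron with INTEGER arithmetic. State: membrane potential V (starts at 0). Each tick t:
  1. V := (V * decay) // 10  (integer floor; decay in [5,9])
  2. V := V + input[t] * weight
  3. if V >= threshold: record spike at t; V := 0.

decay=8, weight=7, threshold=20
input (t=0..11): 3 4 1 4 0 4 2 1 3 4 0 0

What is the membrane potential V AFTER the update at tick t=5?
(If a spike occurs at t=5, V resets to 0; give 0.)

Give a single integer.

t=0: input=3 -> V=0 FIRE
t=1: input=4 -> V=0 FIRE
t=2: input=1 -> V=7
t=3: input=4 -> V=0 FIRE
t=4: input=0 -> V=0
t=5: input=4 -> V=0 FIRE
t=6: input=2 -> V=14
t=7: input=1 -> V=18
t=8: input=3 -> V=0 FIRE
t=9: input=4 -> V=0 FIRE
t=10: input=0 -> V=0
t=11: input=0 -> V=0

Answer: 0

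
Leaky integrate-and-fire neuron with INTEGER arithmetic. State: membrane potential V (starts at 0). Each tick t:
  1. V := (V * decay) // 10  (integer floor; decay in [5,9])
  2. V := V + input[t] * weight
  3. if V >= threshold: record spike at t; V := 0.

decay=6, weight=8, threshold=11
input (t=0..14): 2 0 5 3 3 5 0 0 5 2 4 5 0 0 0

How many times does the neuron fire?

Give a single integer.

t=0: input=2 -> V=0 FIRE
t=1: input=0 -> V=0
t=2: input=5 -> V=0 FIRE
t=3: input=3 -> V=0 FIRE
t=4: input=3 -> V=0 FIRE
t=5: input=5 -> V=0 FIRE
t=6: input=0 -> V=0
t=7: input=0 -> V=0
t=8: input=5 -> V=0 FIRE
t=9: input=2 -> V=0 FIRE
t=10: input=4 -> V=0 FIRE
t=11: input=5 -> V=0 FIRE
t=12: input=0 -> V=0
t=13: input=0 -> V=0
t=14: input=0 -> V=0

Answer: 9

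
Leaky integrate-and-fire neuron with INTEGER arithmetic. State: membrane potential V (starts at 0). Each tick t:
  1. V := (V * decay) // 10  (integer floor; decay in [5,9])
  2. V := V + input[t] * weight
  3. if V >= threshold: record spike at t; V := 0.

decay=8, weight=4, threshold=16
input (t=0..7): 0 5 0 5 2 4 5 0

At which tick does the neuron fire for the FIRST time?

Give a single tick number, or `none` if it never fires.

Answer: 1

Derivation:
t=0: input=0 -> V=0
t=1: input=5 -> V=0 FIRE
t=2: input=0 -> V=0
t=3: input=5 -> V=0 FIRE
t=4: input=2 -> V=8
t=5: input=4 -> V=0 FIRE
t=6: input=5 -> V=0 FIRE
t=7: input=0 -> V=0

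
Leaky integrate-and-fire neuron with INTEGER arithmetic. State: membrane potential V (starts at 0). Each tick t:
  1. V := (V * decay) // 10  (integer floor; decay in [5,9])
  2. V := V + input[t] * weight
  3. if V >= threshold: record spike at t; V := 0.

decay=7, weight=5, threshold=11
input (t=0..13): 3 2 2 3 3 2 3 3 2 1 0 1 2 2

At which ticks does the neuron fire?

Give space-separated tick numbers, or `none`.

t=0: input=3 -> V=0 FIRE
t=1: input=2 -> V=10
t=2: input=2 -> V=0 FIRE
t=3: input=3 -> V=0 FIRE
t=4: input=3 -> V=0 FIRE
t=5: input=2 -> V=10
t=6: input=3 -> V=0 FIRE
t=7: input=3 -> V=0 FIRE
t=8: input=2 -> V=10
t=9: input=1 -> V=0 FIRE
t=10: input=0 -> V=0
t=11: input=1 -> V=5
t=12: input=2 -> V=0 FIRE
t=13: input=2 -> V=10

Answer: 0 2 3 4 6 7 9 12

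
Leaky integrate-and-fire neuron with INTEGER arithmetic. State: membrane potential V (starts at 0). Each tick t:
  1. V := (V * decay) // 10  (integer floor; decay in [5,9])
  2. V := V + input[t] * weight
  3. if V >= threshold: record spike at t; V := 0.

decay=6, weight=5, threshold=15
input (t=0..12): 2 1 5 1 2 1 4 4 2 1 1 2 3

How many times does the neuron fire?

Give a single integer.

t=0: input=2 -> V=10
t=1: input=1 -> V=11
t=2: input=5 -> V=0 FIRE
t=3: input=1 -> V=5
t=4: input=2 -> V=13
t=5: input=1 -> V=12
t=6: input=4 -> V=0 FIRE
t=7: input=4 -> V=0 FIRE
t=8: input=2 -> V=10
t=9: input=1 -> V=11
t=10: input=1 -> V=11
t=11: input=2 -> V=0 FIRE
t=12: input=3 -> V=0 FIRE

Answer: 5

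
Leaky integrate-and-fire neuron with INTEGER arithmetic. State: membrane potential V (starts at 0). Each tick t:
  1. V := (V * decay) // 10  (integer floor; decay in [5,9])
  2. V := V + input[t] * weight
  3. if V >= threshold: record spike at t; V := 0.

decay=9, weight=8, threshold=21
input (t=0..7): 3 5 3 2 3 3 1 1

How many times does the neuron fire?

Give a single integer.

Answer: 5

Derivation:
t=0: input=3 -> V=0 FIRE
t=1: input=5 -> V=0 FIRE
t=2: input=3 -> V=0 FIRE
t=3: input=2 -> V=16
t=4: input=3 -> V=0 FIRE
t=5: input=3 -> V=0 FIRE
t=6: input=1 -> V=8
t=7: input=1 -> V=15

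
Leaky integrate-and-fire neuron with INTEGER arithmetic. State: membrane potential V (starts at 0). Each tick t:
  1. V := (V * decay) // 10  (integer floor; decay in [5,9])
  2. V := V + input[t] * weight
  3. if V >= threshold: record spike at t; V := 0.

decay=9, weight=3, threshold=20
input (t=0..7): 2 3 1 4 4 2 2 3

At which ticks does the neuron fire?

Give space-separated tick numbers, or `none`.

Answer: 3 6

Derivation:
t=0: input=2 -> V=6
t=1: input=3 -> V=14
t=2: input=1 -> V=15
t=3: input=4 -> V=0 FIRE
t=4: input=4 -> V=12
t=5: input=2 -> V=16
t=6: input=2 -> V=0 FIRE
t=7: input=3 -> V=9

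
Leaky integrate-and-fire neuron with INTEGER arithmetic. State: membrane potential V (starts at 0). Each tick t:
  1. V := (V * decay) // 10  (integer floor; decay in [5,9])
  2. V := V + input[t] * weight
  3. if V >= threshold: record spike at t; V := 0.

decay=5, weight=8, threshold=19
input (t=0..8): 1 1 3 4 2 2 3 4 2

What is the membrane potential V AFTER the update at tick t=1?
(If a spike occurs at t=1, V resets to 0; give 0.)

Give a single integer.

t=0: input=1 -> V=8
t=1: input=1 -> V=12
t=2: input=3 -> V=0 FIRE
t=3: input=4 -> V=0 FIRE
t=4: input=2 -> V=16
t=5: input=2 -> V=0 FIRE
t=6: input=3 -> V=0 FIRE
t=7: input=4 -> V=0 FIRE
t=8: input=2 -> V=16

Answer: 12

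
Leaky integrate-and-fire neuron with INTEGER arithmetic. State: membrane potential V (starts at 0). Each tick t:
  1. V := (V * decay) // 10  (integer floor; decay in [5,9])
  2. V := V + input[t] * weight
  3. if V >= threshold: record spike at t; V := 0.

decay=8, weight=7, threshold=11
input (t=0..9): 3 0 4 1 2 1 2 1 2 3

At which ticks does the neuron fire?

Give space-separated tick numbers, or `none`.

t=0: input=3 -> V=0 FIRE
t=1: input=0 -> V=0
t=2: input=4 -> V=0 FIRE
t=3: input=1 -> V=7
t=4: input=2 -> V=0 FIRE
t=5: input=1 -> V=7
t=6: input=2 -> V=0 FIRE
t=7: input=1 -> V=7
t=8: input=2 -> V=0 FIRE
t=9: input=3 -> V=0 FIRE

Answer: 0 2 4 6 8 9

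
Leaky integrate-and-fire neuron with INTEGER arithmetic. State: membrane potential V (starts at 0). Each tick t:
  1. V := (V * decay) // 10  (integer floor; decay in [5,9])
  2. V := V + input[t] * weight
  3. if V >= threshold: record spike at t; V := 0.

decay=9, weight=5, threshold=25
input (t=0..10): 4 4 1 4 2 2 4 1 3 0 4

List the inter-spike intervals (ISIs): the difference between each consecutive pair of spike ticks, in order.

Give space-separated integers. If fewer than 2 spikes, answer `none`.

t=0: input=4 -> V=20
t=1: input=4 -> V=0 FIRE
t=2: input=1 -> V=5
t=3: input=4 -> V=24
t=4: input=2 -> V=0 FIRE
t=5: input=2 -> V=10
t=6: input=4 -> V=0 FIRE
t=7: input=1 -> V=5
t=8: input=3 -> V=19
t=9: input=0 -> V=17
t=10: input=4 -> V=0 FIRE

Answer: 3 2 4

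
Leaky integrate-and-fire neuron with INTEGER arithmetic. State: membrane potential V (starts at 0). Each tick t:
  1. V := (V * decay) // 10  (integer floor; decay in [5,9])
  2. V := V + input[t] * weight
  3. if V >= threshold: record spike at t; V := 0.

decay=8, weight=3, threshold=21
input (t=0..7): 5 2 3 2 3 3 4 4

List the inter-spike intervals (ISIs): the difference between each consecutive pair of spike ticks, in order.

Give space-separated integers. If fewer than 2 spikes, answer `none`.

Answer: 4

Derivation:
t=0: input=5 -> V=15
t=1: input=2 -> V=18
t=2: input=3 -> V=0 FIRE
t=3: input=2 -> V=6
t=4: input=3 -> V=13
t=5: input=3 -> V=19
t=6: input=4 -> V=0 FIRE
t=7: input=4 -> V=12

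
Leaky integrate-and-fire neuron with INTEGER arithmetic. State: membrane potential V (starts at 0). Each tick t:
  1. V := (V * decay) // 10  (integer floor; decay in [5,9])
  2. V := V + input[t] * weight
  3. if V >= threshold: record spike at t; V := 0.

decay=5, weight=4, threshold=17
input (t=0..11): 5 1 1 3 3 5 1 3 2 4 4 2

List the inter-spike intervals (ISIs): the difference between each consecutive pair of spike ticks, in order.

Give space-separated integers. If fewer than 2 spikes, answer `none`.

t=0: input=5 -> V=0 FIRE
t=1: input=1 -> V=4
t=2: input=1 -> V=6
t=3: input=3 -> V=15
t=4: input=3 -> V=0 FIRE
t=5: input=5 -> V=0 FIRE
t=6: input=1 -> V=4
t=7: input=3 -> V=14
t=8: input=2 -> V=15
t=9: input=4 -> V=0 FIRE
t=10: input=4 -> V=16
t=11: input=2 -> V=16

Answer: 4 1 4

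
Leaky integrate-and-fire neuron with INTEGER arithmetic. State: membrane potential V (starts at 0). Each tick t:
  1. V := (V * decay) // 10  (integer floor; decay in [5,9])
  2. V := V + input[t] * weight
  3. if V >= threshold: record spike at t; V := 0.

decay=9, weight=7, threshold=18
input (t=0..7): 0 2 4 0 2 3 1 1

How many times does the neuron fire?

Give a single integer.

t=0: input=0 -> V=0
t=1: input=2 -> V=14
t=2: input=4 -> V=0 FIRE
t=3: input=0 -> V=0
t=4: input=2 -> V=14
t=5: input=3 -> V=0 FIRE
t=6: input=1 -> V=7
t=7: input=1 -> V=13

Answer: 2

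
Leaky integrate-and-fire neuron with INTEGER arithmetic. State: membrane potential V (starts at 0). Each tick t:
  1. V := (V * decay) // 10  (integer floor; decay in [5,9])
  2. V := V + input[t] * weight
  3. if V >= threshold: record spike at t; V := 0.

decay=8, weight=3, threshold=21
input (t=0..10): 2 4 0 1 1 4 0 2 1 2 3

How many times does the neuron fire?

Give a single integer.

Answer: 1

Derivation:
t=0: input=2 -> V=6
t=1: input=4 -> V=16
t=2: input=0 -> V=12
t=3: input=1 -> V=12
t=4: input=1 -> V=12
t=5: input=4 -> V=0 FIRE
t=6: input=0 -> V=0
t=7: input=2 -> V=6
t=8: input=1 -> V=7
t=9: input=2 -> V=11
t=10: input=3 -> V=17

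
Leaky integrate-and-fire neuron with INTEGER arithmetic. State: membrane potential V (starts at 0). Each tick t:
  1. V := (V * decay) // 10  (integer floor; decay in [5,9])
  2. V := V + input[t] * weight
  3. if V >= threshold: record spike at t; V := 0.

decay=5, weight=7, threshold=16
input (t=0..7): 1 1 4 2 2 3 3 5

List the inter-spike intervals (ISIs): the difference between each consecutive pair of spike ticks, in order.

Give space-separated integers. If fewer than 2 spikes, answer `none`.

Answer: 2 1 1 1

Derivation:
t=0: input=1 -> V=7
t=1: input=1 -> V=10
t=2: input=4 -> V=0 FIRE
t=3: input=2 -> V=14
t=4: input=2 -> V=0 FIRE
t=5: input=3 -> V=0 FIRE
t=6: input=3 -> V=0 FIRE
t=7: input=5 -> V=0 FIRE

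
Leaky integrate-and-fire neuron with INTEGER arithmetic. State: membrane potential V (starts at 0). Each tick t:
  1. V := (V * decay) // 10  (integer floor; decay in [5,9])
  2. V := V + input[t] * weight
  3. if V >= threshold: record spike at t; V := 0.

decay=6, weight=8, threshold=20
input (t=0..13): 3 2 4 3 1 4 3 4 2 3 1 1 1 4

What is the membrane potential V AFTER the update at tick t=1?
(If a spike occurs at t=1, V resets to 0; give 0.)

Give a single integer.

Answer: 16

Derivation:
t=0: input=3 -> V=0 FIRE
t=1: input=2 -> V=16
t=2: input=4 -> V=0 FIRE
t=3: input=3 -> V=0 FIRE
t=4: input=1 -> V=8
t=5: input=4 -> V=0 FIRE
t=6: input=3 -> V=0 FIRE
t=7: input=4 -> V=0 FIRE
t=8: input=2 -> V=16
t=9: input=3 -> V=0 FIRE
t=10: input=1 -> V=8
t=11: input=1 -> V=12
t=12: input=1 -> V=15
t=13: input=4 -> V=0 FIRE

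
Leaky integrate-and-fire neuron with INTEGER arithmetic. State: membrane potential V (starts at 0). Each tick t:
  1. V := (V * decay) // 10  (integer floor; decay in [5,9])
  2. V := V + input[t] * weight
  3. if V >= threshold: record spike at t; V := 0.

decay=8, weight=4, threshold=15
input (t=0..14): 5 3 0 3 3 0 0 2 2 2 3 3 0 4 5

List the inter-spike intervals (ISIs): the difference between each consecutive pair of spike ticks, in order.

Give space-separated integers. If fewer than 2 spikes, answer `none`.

Answer: 3 5 2 3 1

Derivation:
t=0: input=5 -> V=0 FIRE
t=1: input=3 -> V=12
t=2: input=0 -> V=9
t=3: input=3 -> V=0 FIRE
t=4: input=3 -> V=12
t=5: input=0 -> V=9
t=6: input=0 -> V=7
t=7: input=2 -> V=13
t=8: input=2 -> V=0 FIRE
t=9: input=2 -> V=8
t=10: input=3 -> V=0 FIRE
t=11: input=3 -> V=12
t=12: input=0 -> V=9
t=13: input=4 -> V=0 FIRE
t=14: input=5 -> V=0 FIRE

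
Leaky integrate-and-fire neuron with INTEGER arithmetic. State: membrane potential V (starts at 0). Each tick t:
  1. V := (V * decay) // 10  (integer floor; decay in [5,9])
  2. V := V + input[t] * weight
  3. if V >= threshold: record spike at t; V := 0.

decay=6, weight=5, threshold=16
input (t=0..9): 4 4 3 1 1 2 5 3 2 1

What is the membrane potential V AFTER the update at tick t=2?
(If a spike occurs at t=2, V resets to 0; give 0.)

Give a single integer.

Answer: 15

Derivation:
t=0: input=4 -> V=0 FIRE
t=1: input=4 -> V=0 FIRE
t=2: input=3 -> V=15
t=3: input=1 -> V=14
t=4: input=1 -> V=13
t=5: input=2 -> V=0 FIRE
t=6: input=5 -> V=0 FIRE
t=7: input=3 -> V=15
t=8: input=2 -> V=0 FIRE
t=9: input=1 -> V=5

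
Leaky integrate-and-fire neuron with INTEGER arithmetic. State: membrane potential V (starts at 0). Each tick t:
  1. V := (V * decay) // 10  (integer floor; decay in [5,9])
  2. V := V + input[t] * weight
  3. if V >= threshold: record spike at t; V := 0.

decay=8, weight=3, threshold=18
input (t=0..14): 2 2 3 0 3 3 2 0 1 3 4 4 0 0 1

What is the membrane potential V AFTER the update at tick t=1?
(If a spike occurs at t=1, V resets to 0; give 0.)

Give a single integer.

Answer: 10

Derivation:
t=0: input=2 -> V=6
t=1: input=2 -> V=10
t=2: input=3 -> V=17
t=3: input=0 -> V=13
t=4: input=3 -> V=0 FIRE
t=5: input=3 -> V=9
t=6: input=2 -> V=13
t=7: input=0 -> V=10
t=8: input=1 -> V=11
t=9: input=3 -> V=17
t=10: input=4 -> V=0 FIRE
t=11: input=4 -> V=12
t=12: input=0 -> V=9
t=13: input=0 -> V=7
t=14: input=1 -> V=8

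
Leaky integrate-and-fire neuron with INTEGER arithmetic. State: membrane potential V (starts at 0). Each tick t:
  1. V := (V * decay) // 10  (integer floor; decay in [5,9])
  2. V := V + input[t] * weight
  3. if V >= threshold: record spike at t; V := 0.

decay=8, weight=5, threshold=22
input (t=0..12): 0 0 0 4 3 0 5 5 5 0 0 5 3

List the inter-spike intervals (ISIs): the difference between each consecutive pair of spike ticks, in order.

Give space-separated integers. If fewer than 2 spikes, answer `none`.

t=0: input=0 -> V=0
t=1: input=0 -> V=0
t=2: input=0 -> V=0
t=3: input=4 -> V=20
t=4: input=3 -> V=0 FIRE
t=5: input=0 -> V=0
t=6: input=5 -> V=0 FIRE
t=7: input=5 -> V=0 FIRE
t=8: input=5 -> V=0 FIRE
t=9: input=0 -> V=0
t=10: input=0 -> V=0
t=11: input=5 -> V=0 FIRE
t=12: input=3 -> V=15

Answer: 2 1 1 3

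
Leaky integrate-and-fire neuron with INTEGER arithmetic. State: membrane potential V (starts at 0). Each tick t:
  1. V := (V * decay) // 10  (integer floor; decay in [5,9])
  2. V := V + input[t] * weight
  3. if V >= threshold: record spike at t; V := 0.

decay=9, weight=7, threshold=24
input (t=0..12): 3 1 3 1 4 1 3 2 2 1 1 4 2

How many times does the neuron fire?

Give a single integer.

t=0: input=3 -> V=21
t=1: input=1 -> V=0 FIRE
t=2: input=3 -> V=21
t=3: input=1 -> V=0 FIRE
t=4: input=4 -> V=0 FIRE
t=5: input=1 -> V=7
t=6: input=3 -> V=0 FIRE
t=7: input=2 -> V=14
t=8: input=2 -> V=0 FIRE
t=9: input=1 -> V=7
t=10: input=1 -> V=13
t=11: input=4 -> V=0 FIRE
t=12: input=2 -> V=14

Answer: 6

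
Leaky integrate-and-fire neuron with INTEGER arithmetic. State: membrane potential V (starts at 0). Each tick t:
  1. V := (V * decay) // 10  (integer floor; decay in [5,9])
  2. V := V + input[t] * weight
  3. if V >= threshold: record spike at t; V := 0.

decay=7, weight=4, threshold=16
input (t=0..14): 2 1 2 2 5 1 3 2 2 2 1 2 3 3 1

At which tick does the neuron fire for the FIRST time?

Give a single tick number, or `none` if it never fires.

Answer: 3

Derivation:
t=0: input=2 -> V=8
t=1: input=1 -> V=9
t=2: input=2 -> V=14
t=3: input=2 -> V=0 FIRE
t=4: input=5 -> V=0 FIRE
t=5: input=1 -> V=4
t=6: input=3 -> V=14
t=7: input=2 -> V=0 FIRE
t=8: input=2 -> V=8
t=9: input=2 -> V=13
t=10: input=1 -> V=13
t=11: input=2 -> V=0 FIRE
t=12: input=3 -> V=12
t=13: input=3 -> V=0 FIRE
t=14: input=1 -> V=4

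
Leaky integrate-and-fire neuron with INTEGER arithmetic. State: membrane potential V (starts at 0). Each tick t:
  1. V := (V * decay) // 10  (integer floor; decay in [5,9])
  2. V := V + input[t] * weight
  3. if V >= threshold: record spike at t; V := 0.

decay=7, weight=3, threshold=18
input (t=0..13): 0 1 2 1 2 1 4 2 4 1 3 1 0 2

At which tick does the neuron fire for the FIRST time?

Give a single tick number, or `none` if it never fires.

t=0: input=0 -> V=0
t=1: input=1 -> V=3
t=2: input=2 -> V=8
t=3: input=1 -> V=8
t=4: input=2 -> V=11
t=5: input=1 -> V=10
t=6: input=4 -> V=0 FIRE
t=7: input=2 -> V=6
t=8: input=4 -> V=16
t=9: input=1 -> V=14
t=10: input=3 -> V=0 FIRE
t=11: input=1 -> V=3
t=12: input=0 -> V=2
t=13: input=2 -> V=7

Answer: 6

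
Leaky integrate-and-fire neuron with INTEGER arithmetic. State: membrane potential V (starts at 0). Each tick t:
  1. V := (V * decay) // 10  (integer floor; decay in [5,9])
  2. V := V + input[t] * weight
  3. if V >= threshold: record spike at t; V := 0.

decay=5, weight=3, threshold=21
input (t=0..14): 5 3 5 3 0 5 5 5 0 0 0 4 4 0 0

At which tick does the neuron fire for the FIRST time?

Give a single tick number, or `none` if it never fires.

Answer: 2

Derivation:
t=0: input=5 -> V=15
t=1: input=3 -> V=16
t=2: input=5 -> V=0 FIRE
t=3: input=3 -> V=9
t=4: input=0 -> V=4
t=5: input=5 -> V=17
t=6: input=5 -> V=0 FIRE
t=7: input=5 -> V=15
t=8: input=0 -> V=7
t=9: input=0 -> V=3
t=10: input=0 -> V=1
t=11: input=4 -> V=12
t=12: input=4 -> V=18
t=13: input=0 -> V=9
t=14: input=0 -> V=4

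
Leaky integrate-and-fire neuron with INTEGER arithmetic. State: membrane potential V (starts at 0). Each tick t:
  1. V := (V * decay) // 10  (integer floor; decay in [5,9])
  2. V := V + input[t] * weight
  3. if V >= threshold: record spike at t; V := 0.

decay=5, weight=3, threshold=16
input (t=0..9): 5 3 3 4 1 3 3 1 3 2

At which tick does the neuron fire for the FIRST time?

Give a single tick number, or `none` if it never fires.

Answer: 1

Derivation:
t=0: input=5 -> V=15
t=1: input=3 -> V=0 FIRE
t=2: input=3 -> V=9
t=3: input=4 -> V=0 FIRE
t=4: input=1 -> V=3
t=5: input=3 -> V=10
t=6: input=3 -> V=14
t=7: input=1 -> V=10
t=8: input=3 -> V=14
t=9: input=2 -> V=13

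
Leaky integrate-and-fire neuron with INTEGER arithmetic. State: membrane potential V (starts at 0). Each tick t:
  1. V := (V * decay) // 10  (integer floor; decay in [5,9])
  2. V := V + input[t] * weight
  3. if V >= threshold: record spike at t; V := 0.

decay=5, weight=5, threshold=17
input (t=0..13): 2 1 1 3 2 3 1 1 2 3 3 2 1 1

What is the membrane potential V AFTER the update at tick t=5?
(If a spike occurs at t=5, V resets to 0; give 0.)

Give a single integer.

t=0: input=2 -> V=10
t=1: input=1 -> V=10
t=2: input=1 -> V=10
t=3: input=3 -> V=0 FIRE
t=4: input=2 -> V=10
t=5: input=3 -> V=0 FIRE
t=6: input=1 -> V=5
t=7: input=1 -> V=7
t=8: input=2 -> V=13
t=9: input=3 -> V=0 FIRE
t=10: input=3 -> V=15
t=11: input=2 -> V=0 FIRE
t=12: input=1 -> V=5
t=13: input=1 -> V=7

Answer: 0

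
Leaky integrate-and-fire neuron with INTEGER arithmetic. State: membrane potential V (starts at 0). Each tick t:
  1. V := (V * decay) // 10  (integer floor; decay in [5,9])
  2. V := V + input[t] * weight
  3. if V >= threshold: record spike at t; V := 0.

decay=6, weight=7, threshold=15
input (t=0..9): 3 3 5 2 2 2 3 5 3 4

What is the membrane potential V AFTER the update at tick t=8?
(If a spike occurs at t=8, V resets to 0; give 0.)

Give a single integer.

Answer: 0

Derivation:
t=0: input=3 -> V=0 FIRE
t=1: input=3 -> V=0 FIRE
t=2: input=5 -> V=0 FIRE
t=3: input=2 -> V=14
t=4: input=2 -> V=0 FIRE
t=5: input=2 -> V=14
t=6: input=3 -> V=0 FIRE
t=7: input=5 -> V=0 FIRE
t=8: input=3 -> V=0 FIRE
t=9: input=4 -> V=0 FIRE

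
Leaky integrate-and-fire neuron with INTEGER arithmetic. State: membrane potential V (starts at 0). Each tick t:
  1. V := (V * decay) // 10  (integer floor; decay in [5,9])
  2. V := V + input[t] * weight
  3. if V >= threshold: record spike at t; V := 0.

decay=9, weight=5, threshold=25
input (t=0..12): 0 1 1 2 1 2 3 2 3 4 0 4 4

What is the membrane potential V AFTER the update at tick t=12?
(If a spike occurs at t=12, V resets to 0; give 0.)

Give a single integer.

t=0: input=0 -> V=0
t=1: input=1 -> V=5
t=2: input=1 -> V=9
t=3: input=2 -> V=18
t=4: input=1 -> V=21
t=5: input=2 -> V=0 FIRE
t=6: input=3 -> V=15
t=7: input=2 -> V=23
t=8: input=3 -> V=0 FIRE
t=9: input=4 -> V=20
t=10: input=0 -> V=18
t=11: input=4 -> V=0 FIRE
t=12: input=4 -> V=20

Answer: 20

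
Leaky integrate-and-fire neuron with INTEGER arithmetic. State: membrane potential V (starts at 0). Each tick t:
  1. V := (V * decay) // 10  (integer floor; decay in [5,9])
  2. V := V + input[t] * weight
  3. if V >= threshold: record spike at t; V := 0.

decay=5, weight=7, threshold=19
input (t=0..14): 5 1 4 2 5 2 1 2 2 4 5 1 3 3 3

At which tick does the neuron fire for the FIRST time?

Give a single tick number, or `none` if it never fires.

t=0: input=5 -> V=0 FIRE
t=1: input=1 -> V=7
t=2: input=4 -> V=0 FIRE
t=3: input=2 -> V=14
t=4: input=5 -> V=0 FIRE
t=5: input=2 -> V=14
t=6: input=1 -> V=14
t=7: input=2 -> V=0 FIRE
t=8: input=2 -> V=14
t=9: input=4 -> V=0 FIRE
t=10: input=5 -> V=0 FIRE
t=11: input=1 -> V=7
t=12: input=3 -> V=0 FIRE
t=13: input=3 -> V=0 FIRE
t=14: input=3 -> V=0 FIRE

Answer: 0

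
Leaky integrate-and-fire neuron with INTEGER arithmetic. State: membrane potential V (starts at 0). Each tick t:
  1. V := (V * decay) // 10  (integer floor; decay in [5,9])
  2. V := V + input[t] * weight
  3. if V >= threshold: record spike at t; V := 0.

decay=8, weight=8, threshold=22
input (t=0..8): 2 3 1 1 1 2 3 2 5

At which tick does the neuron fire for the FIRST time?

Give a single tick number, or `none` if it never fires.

Answer: 1

Derivation:
t=0: input=2 -> V=16
t=1: input=3 -> V=0 FIRE
t=2: input=1 -> V=8
t=3: input=1 -> V=14
t=4: input=1 -> V=19
t=5: input=2 -> V=0 FIRE
t=6: input=3 -> V=0 FIRE
t=7: input=2 -> V=16
t=8: input=5 -> V=0 FIRE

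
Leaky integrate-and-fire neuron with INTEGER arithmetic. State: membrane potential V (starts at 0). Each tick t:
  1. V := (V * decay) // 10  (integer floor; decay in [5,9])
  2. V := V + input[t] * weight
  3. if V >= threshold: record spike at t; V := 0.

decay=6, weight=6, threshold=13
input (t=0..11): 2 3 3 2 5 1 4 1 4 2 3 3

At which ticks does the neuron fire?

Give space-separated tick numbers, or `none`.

Answer: 1 2 4 6 8 10 11

Derivation:
t=0: input=2 -> V=12
t=1: input=3 -> V=0 FIRE
t=2: input=3 -> V=0 FIRE
t=3: input=2 -> V=12
t=4: input=5 -> V=0 FIRE
t=5: input=1 -> V=6
t=6: input=4 -> V=0 FIRE
t=7: input=1 -> V=6
t=8: input=4 -> V=0 FIRE
t=9: input=2 -> V=12
t=10: input=3 -> V=0 FIRE
t=11: input=3 -> V=0 FIRE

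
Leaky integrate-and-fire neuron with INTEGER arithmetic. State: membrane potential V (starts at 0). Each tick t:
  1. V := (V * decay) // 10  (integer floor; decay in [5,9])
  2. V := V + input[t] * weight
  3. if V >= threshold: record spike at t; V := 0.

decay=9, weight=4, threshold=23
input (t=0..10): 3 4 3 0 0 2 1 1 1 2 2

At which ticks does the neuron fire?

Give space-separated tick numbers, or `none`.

Answer: 1 9

Derivation:
t=0: input=3 -> V=12
t=1: input=4 -> V=0 FIRE
t=2: input=3 -> V=12
t=3: input=0 -> V=10
t=4: input=0 -> V=9
t=5: input=2 -> V=16
t=6: input=1 -> V=18
t=7: input=1 -> V=20
t=8: input=1 -> V=22
t=9: input=2 -> V=0 FIRE
t=10: input=2 -> V=8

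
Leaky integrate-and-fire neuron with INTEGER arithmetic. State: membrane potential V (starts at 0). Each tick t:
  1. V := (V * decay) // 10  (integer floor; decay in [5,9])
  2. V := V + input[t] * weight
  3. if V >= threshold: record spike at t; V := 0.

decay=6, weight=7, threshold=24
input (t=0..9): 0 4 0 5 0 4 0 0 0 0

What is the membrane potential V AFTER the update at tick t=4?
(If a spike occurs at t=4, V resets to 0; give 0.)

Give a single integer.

t=0: input=0 -> V=0
t=1: input=4 -> V=0 FIRE
t=2: input=0 -> V=0
t=3: input=5 -> V=0 FIRE
t=4: input=0 -> V=0
t=5: input=4 -> V=0 FIRE
t=6: input=0 -> V=0
t=7: input=0 -> V=0
t=8: input=0 -> V=0
t=9: input=0 -> V=0

Answer: 0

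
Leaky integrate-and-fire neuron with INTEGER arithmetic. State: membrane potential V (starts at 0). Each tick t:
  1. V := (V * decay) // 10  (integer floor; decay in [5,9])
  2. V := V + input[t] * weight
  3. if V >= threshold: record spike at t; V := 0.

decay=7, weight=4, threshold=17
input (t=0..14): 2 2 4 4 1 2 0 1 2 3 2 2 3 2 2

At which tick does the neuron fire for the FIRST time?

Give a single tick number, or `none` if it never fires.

Answer: 2

Derivation:
t=0: input=2 -> V=8
t=1: input=2 -> V=13
t=2: input=4 -> V=0 FIRE
t=3: input=4 -> V=16
t=4: input=1 -> V=15
t=5: input=2 -> V=0 FIRE
t=6: input=0 -> V=0
t=7: input=1 -> V=4
t=8: input=2 -> V=10
t=9: input=3 -> V=0 FIRE
t=10: input=2 -> V=8
t=11: input=2 -> V=13
t=12: input=3 -> V=0 FIRE
t=13: input=2 -> V=8
t=14: input=2 -> V=13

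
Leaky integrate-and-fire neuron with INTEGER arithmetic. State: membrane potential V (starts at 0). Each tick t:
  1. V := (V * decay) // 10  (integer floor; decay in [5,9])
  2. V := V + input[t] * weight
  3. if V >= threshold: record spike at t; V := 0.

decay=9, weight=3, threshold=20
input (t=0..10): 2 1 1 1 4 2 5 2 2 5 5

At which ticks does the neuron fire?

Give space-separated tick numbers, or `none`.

Answer: 4 6 9

Derivation:
t=0: input=2 -> V=6
t=1: input=1 -> V=8
t=2: input=1 -> V=10
t=3: input=1 -> V=12
t=4: input=4 -> V=0 FIRE
t=5: input=2 -> V=6
t=6: input=5 -> V=0 FIRE
t=7: input=2 -> V=6
t=8: input=2 -> V=11
t=9: input=5 -> V=0 FIRE
t=10: input=5 -> V=15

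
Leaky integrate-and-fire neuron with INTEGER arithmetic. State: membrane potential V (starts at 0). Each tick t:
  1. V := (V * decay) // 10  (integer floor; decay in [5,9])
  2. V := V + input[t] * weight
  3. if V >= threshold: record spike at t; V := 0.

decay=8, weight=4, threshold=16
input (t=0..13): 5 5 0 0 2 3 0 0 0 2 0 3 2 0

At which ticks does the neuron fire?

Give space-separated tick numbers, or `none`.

t=0: input=5 -> V=0 FIRE
t=1: input=5 -> V=0 FIRE
t=2: input=0 -> V=0
t=3: input=0 -> V=0
t=4: input=2 -> V=8
t=5: input=3 -> V=0 FIRE
t=6: input=0 -> V=0
t=7: input=0 -> V=0
t=8: input=0 -> V=0
t=9: input=2 -> V=8
t=10: input=0 -> V=6
t=11: input=3 -> V=0 FIRE
t=12: input=2 -> V=8
t=13: input=0 -> V=6

Answer: 0 1 5 11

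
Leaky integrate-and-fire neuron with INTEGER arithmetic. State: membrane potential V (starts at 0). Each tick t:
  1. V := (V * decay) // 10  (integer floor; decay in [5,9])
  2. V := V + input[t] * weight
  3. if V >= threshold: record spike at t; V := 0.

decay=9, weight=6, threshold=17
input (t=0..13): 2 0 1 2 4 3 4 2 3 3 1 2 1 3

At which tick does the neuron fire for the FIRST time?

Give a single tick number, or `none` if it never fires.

Answer: 3

Derivation:
t=0: input=2 -> V=12
t=1: input=0 -> V=10
t=2: input=1 -> V=15
t=3: input=2 -> V=0 FIRE
t=4: input=4 -> V=0 FIRE
t=5: input=3 -> V=0 FIRE
t=6: input=4 -> V=0 FIRE
t=7: input=2 -> V=12
t=8: input=3 -> V=0 FIRE
t=9: input=3 -> V=0 FIRE
t=10: input=1 -> V=6
t=11: input=2 -> V=0 FIRE
t=12: input=1 -> V=6
t=13: input=3 -> V=0 FIRE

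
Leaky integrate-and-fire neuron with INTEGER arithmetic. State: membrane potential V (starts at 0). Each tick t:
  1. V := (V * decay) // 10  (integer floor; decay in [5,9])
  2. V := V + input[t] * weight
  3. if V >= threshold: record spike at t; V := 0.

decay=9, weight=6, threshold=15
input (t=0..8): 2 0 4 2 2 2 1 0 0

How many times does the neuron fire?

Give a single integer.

t=0: input=2 -> V=12
t=1: input=0 -> V=10
t=2: input=4 -> V=0 FIRE
t=3: input=2 -> V=12
t=4: input=2 -> V=0 FIRE
t=5: input=2 -> V=12
t=6: input=1 -> V=0 FIRE
t=7: input=0 -> V=0
t=8: input=0 -> V=0

Answer: 3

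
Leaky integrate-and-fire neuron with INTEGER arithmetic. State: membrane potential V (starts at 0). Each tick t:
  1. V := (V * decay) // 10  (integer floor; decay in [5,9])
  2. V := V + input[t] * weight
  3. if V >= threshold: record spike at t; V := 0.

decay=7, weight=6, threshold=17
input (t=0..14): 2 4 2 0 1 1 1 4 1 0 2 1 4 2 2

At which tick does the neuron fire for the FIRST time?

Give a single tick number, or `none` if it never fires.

t=0: input=2 -> V=12
t=1: input=4 -> V=0 FIRE
t=2: input=2 -> V=12
t=3: input=0 -> V=8
t=4: input=1 -> V=11
t=5: input=1 -> V=13
t=6: input=1 -> V=15
t=7: input=4 -> V=0 FIRE
t=8: input=1 -> V=6
t=9: input=0 -> V=4
t=10: input=2 -> V=14
t=11: input=1 -> V=15
t=12: input=4 -> V=0 FIRE
t=13: input=2 -> V=12
t=14: input=2 -> V=0 FIRE

Answer: 1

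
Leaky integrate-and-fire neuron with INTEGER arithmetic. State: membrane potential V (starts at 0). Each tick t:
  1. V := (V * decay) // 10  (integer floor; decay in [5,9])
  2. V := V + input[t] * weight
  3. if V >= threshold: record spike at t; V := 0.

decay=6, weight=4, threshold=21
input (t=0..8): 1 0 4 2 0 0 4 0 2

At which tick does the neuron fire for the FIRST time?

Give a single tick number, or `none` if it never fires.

Answer: none

Derivation:
t=0: input=1 -> V=4
t=1: input=0 -> V=2
t=2: input=4 -> V=17
t=3: input=2 -> V=18
t=4: input=0 -> V=10
t=5: input=0 -> V=6
t=6: input=4 -> V=19
t=7: input=0 -> V=11
t=8: input=2 -> V=14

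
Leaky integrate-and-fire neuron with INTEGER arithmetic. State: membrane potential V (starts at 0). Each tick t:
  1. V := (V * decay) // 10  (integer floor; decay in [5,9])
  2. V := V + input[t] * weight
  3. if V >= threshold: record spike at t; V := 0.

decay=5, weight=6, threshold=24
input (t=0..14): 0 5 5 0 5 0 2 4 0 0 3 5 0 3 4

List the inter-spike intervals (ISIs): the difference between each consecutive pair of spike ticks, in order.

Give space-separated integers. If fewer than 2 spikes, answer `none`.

t=0: input=0 -> V=0
t=1: input=5 -> V=0 FIRE
t=2: input=5 -> V=0 FIRE
t=3: input=0 -> V=0
t=4: input=5 -> V=0 FIRE
t=5: input=0 -> V=0
t=6: input=2 -> V=12
t=7: input=4 -> V=0 FIRE
t=8: input=0 -> V=0
t=9: input=0 -> V=0
t=10: input=3 -> V=18
t=11: input=5 -> V=0 FIRE
t=12: input=0 -> V=0
t=13: input=3 -> V=18
t=14: input=4 -> V=0 FIRE

Answer: 1 2 3 4 3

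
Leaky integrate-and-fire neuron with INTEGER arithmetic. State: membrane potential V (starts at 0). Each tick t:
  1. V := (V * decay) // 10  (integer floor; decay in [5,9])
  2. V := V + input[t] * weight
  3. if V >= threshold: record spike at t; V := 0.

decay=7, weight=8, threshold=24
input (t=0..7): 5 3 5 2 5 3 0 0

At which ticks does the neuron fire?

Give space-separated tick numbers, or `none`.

Answer: 0 1 2 4 5

Derivation:
t=0: input=5 -> V=0 FIRE
t=1: input=3 -> V=0 FIRE
t=2: input=5 -> V=0 FIRE
t=3: input=2 -> V=16
t=4: input=5 -> V=0 FIRE
t=5: input=3 -> V=0 FIRE
t=6: input=0 -> V=0
t=7: input=0 -> V=0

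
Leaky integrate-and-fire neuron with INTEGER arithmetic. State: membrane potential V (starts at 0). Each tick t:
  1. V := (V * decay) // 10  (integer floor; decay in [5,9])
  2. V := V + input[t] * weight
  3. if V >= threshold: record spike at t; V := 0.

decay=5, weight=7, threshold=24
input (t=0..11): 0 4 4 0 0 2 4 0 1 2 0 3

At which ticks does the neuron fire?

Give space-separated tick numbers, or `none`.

t=0: input=0 -> V=0
t=1: input=4 -> V=0 FIRE
t=2: input=4 -> V=0 FIRE
t=3: input=0 -> V=0
t=4: input=0 -> V=0
t=5: input=2 -> V=14
t=6: input=4 -> V=0 FIRE
t=7: input=0 -> V=0
t=8: input=1 -> V=7
t=9: input=2 -> V=17
t=10: input=0 -> V=8
t=11: input=3 -> V=0 FIRE

Answer: 1 2 6 11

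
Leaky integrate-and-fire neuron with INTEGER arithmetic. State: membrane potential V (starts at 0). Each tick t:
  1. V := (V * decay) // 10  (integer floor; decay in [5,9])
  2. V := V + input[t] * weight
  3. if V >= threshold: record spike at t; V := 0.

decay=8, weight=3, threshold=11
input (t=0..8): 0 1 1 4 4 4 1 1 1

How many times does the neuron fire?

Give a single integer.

t=0: input=0 -> V=0
t=1: input=1 -> V=3
t=2: input=1 -> V=5
t=3: input=4 -> V=0 FIRE
t=4: input=4 -> V=0 FIRE
t=5: input=4 -> V=0 FIRE
t=6: input=1 -> V=3
t=7: input=1 -> V=5
t=8: input=1 -> V=7

Answer: 3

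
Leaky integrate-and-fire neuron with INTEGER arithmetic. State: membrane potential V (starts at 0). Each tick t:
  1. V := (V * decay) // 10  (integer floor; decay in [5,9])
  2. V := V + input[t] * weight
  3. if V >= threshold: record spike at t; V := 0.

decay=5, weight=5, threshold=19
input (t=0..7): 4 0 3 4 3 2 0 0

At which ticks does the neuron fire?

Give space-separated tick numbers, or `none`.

t=0: input=4 -> V=0 FIRE
t=1: input=0 -> V=0
t=2: input=3 -> V=15
t=3: input=4 -> V=0 FIRE
t=4: input=3 -> V=15
t=5: input=2 -> V=17
t=6: input=0 -> V=8
t=7: input=0 -> V=4

Answer: 0 3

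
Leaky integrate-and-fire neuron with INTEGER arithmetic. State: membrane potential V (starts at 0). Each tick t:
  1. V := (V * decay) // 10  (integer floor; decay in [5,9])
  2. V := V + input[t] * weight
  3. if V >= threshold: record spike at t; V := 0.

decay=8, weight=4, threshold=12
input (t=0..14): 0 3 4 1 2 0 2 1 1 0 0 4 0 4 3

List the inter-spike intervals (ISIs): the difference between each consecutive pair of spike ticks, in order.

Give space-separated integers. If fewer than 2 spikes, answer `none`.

Answer: 1 4 5 2 1

Derivation:
t=0: input=0 -> V=0
t=1: input=3 -> V=0 FIRE
t=2: input=4 -> V=0 FIRE
t=3: input=1 -> V=4
t=4: input=2 -> V=11
t=5: input=0 -> V=8
t=6: input=2 -> V=0 FIRE
t=7: input=1 -> V=4
t=8: input=1 -> V=7
t=9: input=0 -> V=5
t=10: input=0 -> V=4
t=11: input=4 -> V=0 FIRE
t=12: input=0 -> V=0
t=13: input=4 -> V=0 FIRE
t=14: input=3 -> V=0 FIRE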